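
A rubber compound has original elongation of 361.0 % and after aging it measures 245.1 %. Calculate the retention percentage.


Retention = aged / original * 100
= 245.1 / 361.0 * 100
= 67.9%

67.9%


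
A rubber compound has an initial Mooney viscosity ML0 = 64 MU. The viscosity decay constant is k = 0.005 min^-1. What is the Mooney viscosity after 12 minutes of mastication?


ML = ML0 * exp(-k * t)
ML = 64 * exp(-0.005 * 12)
ML = 64 * 0.9418
ML = 60.27 MU

60.27 MU


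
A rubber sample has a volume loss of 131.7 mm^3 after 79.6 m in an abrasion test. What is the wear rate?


Rate = volume_loss / distance
= 131.7 / 79.6
= 1.655 mm^3/m

1.655 mm^3/m


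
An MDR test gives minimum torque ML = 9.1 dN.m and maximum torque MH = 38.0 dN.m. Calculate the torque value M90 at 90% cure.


M90 = ML + 0.9 * (MH - ML)
M90 = 9.1 + 0.9 * (38.0 - 9.1)
M90 = 9.1 + 0.9 * 28.9
M90 = 35.11 dN.m

35.11 dN.m


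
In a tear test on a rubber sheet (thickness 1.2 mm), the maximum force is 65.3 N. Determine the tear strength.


Tear strength = force / thickness
= 65.3 / 1.2
= 54.42 N/mm

54.42 N/mm


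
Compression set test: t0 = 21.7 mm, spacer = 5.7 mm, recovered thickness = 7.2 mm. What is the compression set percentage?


CS = (t0 - recovered) / (t0 - ts) * 100
= (21.7 - 7.2) / (21.7 - 5.7) * 100
= 14.5 / 16.0 * 100
= 90.6%

90.6%


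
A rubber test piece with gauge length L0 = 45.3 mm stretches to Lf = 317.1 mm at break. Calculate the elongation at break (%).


Elongation = (Lf - L0) / L0 * 100
= (317.1 - 45.3) / 45.3 * 100
= 271.8 / 45.3 * 100
= 600.0%

600.0%


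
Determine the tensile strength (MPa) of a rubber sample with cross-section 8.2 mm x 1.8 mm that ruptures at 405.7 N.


Area = width * thickness = 8.2 * 1.8 = 14.76 mm^2
TS = force / area = 405.7 / 14.76 = 27.49 MPa

27.49 MPa


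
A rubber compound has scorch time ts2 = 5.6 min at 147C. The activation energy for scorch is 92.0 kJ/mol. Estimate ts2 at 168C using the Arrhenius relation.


Convert temperatures: T1 = 147 + 273.15 = 420.15 K, T2 = 168 + 273.15 = 441.15 K
ts2_new = 5.6 * exp(92000 / 8.314 * (1/441.15 - 1/420.15))
1/T2 - 1/T1 = -1.1330e-04
ts2_new = 1.6 min

1.6 min


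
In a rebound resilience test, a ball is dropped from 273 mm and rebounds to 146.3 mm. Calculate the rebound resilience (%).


Resilience = h_rebound / h_drop * 100
= 146.3 / 273 * 100
= 53.6%

53.6%


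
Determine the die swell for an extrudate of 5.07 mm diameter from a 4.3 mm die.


Die swell ratio = D_extrudate / D_die
= 5.07 / 4.3
= 1.179

Die swell = 1.179


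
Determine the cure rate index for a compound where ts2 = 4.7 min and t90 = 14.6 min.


CRI = 100 / (t90 - ts2)
= 100 / (14.6 - 4.7)
= 100 / 9.9
= 10.1 min^-1

10.1 min^-1


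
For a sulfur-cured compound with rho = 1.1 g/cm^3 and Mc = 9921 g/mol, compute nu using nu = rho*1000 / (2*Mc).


nu = rho * 1000 / (2 * Mc)
nu = 1.1 * 1000 / (2 * 9921)
nu = 1100.0 / 19842
nu = 0.0554 mol/L

0.0554 mol/L


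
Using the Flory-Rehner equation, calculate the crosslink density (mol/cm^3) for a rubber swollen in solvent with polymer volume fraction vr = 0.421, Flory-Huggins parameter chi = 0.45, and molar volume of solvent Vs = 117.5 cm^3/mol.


ln(1 - vr) = ln(1 - 0.421) = -0.5465
Numerator = -((-0.5465) + 0.421 + 0.45 * 0.421^2) = 0.0457
Denominator = 117.5 * (0.421^(1/3) - 0.421/2) = 63.3303
nu = 0.0457 / 63.3303 = 7.2152e-04 mol/cm^3

7.2152e-04 mol/cm^3


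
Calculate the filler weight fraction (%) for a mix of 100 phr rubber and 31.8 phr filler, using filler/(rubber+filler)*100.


Filler % = filler / (rubber + filler) * 100
= 31.8 / (100 + 31.8) * 100
= 31.8 / 131.8 * 100
= 24.13%

24.13%


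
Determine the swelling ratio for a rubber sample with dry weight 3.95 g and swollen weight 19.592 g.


Q = W_swollen / W_dry
Q = 19.592 / 3.95
Q = 4.96

Q = 4.96


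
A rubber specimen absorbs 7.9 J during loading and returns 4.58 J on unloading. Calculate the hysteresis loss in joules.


Hysteresis loss = loading - unloading
= 7.9 - 4.58
= 3.32 J

3.32 J


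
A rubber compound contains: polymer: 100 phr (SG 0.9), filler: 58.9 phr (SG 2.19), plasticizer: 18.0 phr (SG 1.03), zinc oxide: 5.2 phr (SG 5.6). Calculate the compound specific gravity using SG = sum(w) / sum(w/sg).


Sum of weights = 182.1
Volume contributions:
  polymer: 100/0.9 = 111.1111
  filler: 58.9/2.19 = 26.8950
  plasticizer: 18.0/1.03 = 17.4757
  zinc oxide: 5.2/5.6 = 0.9286
Sum of volumes = 156.4104
SG = 182.1 / 156.4104 = 1.164

SG = 1.164


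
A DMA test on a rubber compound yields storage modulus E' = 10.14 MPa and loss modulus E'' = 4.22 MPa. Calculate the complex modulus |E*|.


|E*| = sqrt(E'^2 + E''^2)
= sqrt(10.14^2 + 4.22^2)
= sqrt(102.8196 + 17.8084)
= 10.983 MPa

10.983 MPa


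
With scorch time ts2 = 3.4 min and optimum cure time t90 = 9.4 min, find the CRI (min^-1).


CRI = 100 / (t90 - ts2)
= 100 / (9.4 - 3.4)
= 100 / 6.0
= 16.67 min^-1

16.67 min^-1


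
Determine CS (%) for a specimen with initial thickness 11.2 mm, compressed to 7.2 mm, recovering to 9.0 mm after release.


CS = (t0 - recovered) / (t0 - ts) * 100
= (11.2 - 9.0) / (11.2 - 7.2) * 100
= 2.2 / 4.0 * 100
= 55.0%

55.0%


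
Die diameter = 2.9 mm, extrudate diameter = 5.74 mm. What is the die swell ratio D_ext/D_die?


Die swell ratio = D_extrudate / D_die
= 5.74 / 2.9
= 1.979

Die swell = 1.979


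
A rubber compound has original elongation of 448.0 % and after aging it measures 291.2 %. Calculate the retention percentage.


Retention = aged / original * 100
= 291.2 / 448.0 * 100
= 65.0%

65.0%


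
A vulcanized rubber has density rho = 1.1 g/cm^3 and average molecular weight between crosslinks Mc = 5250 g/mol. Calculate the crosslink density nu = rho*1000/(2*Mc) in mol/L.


nu = rho * 1000 / (2 * Mc)
nu = 1.1 * 1000 / (2 * 5250)
nu = 1100.0 / 10500
nu = 0.1048 mol/L

0.1048 mol/L


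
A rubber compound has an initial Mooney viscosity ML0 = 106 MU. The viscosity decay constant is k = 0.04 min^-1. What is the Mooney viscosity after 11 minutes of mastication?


ML = ML0 * exp(-k * t)
ML = 106 * exp(-0.04 * 11)
ML = 106 * 0.6440
ML = 68.27 MU

68.27 MU


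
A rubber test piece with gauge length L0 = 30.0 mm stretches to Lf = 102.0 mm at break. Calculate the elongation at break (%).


Elongation = (Lf - L0) / L0 * 100
= (102.0 - 30.0) / 30.0 * 100
= 72.0 / 30.0 * 100
= 240.0%

240.0%


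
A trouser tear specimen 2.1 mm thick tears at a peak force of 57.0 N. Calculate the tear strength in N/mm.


Tear strength = force / thickness
= 57.0 / 2.1
= 27.14 N/mm

27.14 N/mm


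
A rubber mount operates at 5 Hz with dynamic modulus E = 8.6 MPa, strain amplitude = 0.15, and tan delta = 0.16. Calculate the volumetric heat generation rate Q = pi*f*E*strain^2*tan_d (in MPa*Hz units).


Q = pi * f * E * strain^2 * tan_d
= pi * 5 * 8.6 * 0.15^2 * 0.16
= pi * 5 * 8.6 * 0.0225 * 0.16
= 0.4863

Q = 0.4863


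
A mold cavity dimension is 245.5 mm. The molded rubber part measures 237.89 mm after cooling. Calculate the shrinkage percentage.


Shrinkage = (mold - part) / mold * 100
= (245.5 - 237.89) / 245.5 * 100
= 7.61 / 245.5 * 100
= 3.1%

3.1%


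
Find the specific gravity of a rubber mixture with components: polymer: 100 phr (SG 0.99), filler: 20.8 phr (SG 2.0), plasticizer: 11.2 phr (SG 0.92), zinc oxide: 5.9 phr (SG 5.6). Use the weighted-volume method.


Sum of weights = 137.9
Volume contributions:
  polymer: 100/0.99 = 101.0101
  filler: 20.8/2.0 = 10.4000
  plasticizer: 11.2/0.92 = 12.1739
  zinc oxide: 5.9/5.6 = 1.0536
Sum of volumes = 124.6376
SG = 137.9 / 124.6376 = 1.106

SG = 1.106


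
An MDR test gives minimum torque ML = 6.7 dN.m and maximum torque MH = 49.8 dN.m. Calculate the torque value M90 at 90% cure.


M90 = ML + 0.9 * (MH - ML)
M90 = 6.7 + 0.9 * (49.8 - 6.7)
M90 = 6.7 + 0.9 * 43.1
M90 = 45.49 dN.m

45.49 dN.m


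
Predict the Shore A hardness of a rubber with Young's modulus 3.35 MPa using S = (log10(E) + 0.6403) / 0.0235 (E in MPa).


log10(E) = 0.0235*S - 0.6403  =>  S = (log10(E) + 0.6403) / 0.0235
log10(3.35) = 0.525045
S = (0.525045 + 0.6403) / 0.0235 = 1.165345 / 0.0235
S = 49.6

Shore A = 49.6


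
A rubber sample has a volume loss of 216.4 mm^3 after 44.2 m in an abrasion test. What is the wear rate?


Rate = volume_loss / distance
= 216.4 / 44.2
= 4.896 mm^3/m

4.896 mm^3/m


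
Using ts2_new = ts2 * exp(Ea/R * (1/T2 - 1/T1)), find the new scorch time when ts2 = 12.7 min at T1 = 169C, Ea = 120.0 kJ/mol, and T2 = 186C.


Convert temperatures: T1 = 169 + 273.15 = 442.15 K, T2 = 186 + 273.15 = 459.15 K
ts2_new = 12.7 * exp(120000 / 8.314 * (1/459.15 - 1/442.15))
1/T2 - 1/T1 = -8.3738e-05
ts2_new = 3.79 min

3.79 min


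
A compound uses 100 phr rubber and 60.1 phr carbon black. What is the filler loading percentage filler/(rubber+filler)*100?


Filler % = filler / (rubber + filler) * 100
= 60.1 / (100 + 60.1) * 100
= 60.1 / 160.1 * 100
= 37.54%

37.54%


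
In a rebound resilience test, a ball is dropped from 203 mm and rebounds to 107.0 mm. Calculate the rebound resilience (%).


Resilience = h_rebound / h_drop * 100
= 107.0 / 203 * 100
= 52.7%

52.7%


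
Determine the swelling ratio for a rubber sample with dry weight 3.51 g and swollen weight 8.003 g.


Q = W_swollen / W_dry
Q = 8.003 / 3.51
Q = 2.28

Q = 2.28


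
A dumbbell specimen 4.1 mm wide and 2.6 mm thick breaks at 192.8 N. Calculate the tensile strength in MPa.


Area = width * thickness = 4.1 * 2.6 = 10.66 mm^2
TS = force / area = 192.8 / 10.66 = 18.09 MPa

18.09 MPa


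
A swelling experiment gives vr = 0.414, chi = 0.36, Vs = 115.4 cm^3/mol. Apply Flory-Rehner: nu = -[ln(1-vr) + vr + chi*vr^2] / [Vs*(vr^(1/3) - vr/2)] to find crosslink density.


ln(1 - vr) = ln(1 - 0.414) = -0.5344
Numerator = -((-0.5344) + 0.414 + 0.36 * 0.414^2) = 0.0587
Denominator = 115.4 * (0.414^(1/3) - 0.414/2) = 62.1203
nu = 0.0587 / 62.1203 = 9.4547e-04 mol/cm^3

9.4547e-04 mol/cm^3


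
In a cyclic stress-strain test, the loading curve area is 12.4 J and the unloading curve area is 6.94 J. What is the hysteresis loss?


Hysteresis loss = loading - unloading
= 12.4 - 6.94
= 5.46 J

5.46 J


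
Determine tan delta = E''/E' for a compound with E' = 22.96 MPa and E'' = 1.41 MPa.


tan delta = E'' / E'
= 1.41 / 22.96
= 0.0614

tan delta = 0.0614


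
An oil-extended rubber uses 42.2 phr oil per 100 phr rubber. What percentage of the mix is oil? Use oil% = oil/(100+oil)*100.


Oil % = oil / (100 + oil) * 100
= 42.2 / (100 + 42.2) * 100
= 42.2 / 142.2 * 100
= 29.68%

29.68%


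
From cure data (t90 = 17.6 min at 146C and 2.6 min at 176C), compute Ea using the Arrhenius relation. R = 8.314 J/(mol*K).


T1 = 419.15 K, T2 = 449.15 K
1/T1 - 1/T2 = 1.5935e-04
ln(t1/t2) = ln(17.6/2.6) = 1.9124
Ea = 8.314 * 1.9124 / 1.5935e-04 = 99775.8707 J/mol
Ea = 99.78 kJ/mol

99.78 kJ/mol


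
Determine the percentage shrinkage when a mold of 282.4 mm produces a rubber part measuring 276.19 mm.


Shrinkage = (mold - part) / mold * 100
= (282.4 - 276.19) / 282.4 * 100
= 6.21 / 282.4 * 100
= 2.2%

2.2%


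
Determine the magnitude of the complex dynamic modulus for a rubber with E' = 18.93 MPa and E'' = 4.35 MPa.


|E*| = sqrt(E'^2 + E''^2)
= sqrt(18.93^2 + 4.35^2)
= sqrt(358.3449 + 18.9225)
= 19.423 MPa

19.423 MPa


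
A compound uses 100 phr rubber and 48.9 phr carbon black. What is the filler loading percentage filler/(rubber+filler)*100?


Filler % = filler / (rubber + filler) * 100
= 48.9 / (100 + 48.9) * 100
= 48.9 / 148.9 * 100
= 32.84%

32.84%


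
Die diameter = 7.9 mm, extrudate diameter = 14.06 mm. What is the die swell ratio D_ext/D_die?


Die swell ratio = D_extrudate / D_die
= 14.06 / 7.9
= 1.78

Die swell = 1.78


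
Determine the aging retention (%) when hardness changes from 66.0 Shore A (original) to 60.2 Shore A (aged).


Retention = aged / original * 100
= 60.2 / 66.0 * 100
= 91.2%

91.2%


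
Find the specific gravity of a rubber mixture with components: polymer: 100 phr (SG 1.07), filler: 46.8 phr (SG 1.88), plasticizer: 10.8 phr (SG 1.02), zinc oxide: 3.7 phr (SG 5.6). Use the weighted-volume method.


Sum of weights = 161.3
Volume contributions:
  polymer: 100/1.07 = 93.4579
  filler: 46.8/1.88 = 24.8936
  plasticizer: 10.8/1.02 = 10.5882
  zinc oxide: 3.7/5.6 = 0.6607
Sum of volumes = 129.6005
SG = 161.3 / 129.6005 = 1.245

SG = 1.245


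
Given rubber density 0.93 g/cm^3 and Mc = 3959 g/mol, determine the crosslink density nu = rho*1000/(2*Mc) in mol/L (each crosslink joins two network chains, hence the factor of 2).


nu = rho * 1000 / (2 * Mc)
nu = 0.93 * 1000 / (2 * 3959)
nu = 930.0 / 7918
nu = 0.1175 mol/L

0.1175 mol/L


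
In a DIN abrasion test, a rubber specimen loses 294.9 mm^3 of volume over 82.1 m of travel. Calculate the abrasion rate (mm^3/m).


Rate = volume_loss / distance
= 294.9 / 82.1
= 3.592 mm^3/m

3.592 mm^3/m


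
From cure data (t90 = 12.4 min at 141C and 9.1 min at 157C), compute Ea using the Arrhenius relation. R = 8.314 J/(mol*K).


T1 = 414.15 K, T2 = 430.15 K
1/T1 - 1/T2 = 8.9814e-05
ln(t1/t2) = ln(12.4/9.1) = 0.3094
Ea = 8.314 * 0.3094 / 8.9814e-05 = 28643.0263 J/mol
Ea = 28.64 kJ/mol

28.64 kJ/mol


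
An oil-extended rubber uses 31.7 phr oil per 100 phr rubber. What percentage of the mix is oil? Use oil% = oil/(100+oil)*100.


Oil % = oil / (100 + oil) * 100
= 31.7 / (100 + 31.7) * 100
= 31.7 / 131.7 * 100
= 24.07%

24.07%


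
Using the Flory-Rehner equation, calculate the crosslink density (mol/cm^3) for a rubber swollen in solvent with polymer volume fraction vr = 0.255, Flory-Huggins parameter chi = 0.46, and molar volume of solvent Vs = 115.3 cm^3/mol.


ln(1 - vr) = ln(1 - 0.255) = -0.2944
Numerator = -((-0.2944) + 0.255 + 0.46 * 0.255^2) = 0.0095
Denominator = 115.3 * (0.255^(1/3) - 0.255/2) = 58.4147
nu = 0.0095 / 58.4147 = 1.6194e-04 mol/cm^3

1.6194e-04 mol/cm^3


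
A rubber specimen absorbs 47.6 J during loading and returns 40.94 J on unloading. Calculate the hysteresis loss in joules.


Hysteresis loss = loading - unloading
= 47.6 - 40.94
= 6.66 J

6.66 J


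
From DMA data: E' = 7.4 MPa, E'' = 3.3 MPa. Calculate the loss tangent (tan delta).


tan delta = E'' / E'
= 3.3 / 7.4
= 0.4459

tan delta = 0.4459


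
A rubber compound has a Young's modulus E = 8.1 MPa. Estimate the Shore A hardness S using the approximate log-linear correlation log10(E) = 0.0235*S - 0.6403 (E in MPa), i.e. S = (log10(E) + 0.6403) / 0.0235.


log10(E) = 0.0235*S - 0.6403  =>  S = (log10(E) + 0.6403) / 0.0235
log10(8.1) = 0.908485
S = (0.908485 + 0.6403) / 0.0235 = 1.548785 / 0.0235
S = 65.9

Shore A = 65.9


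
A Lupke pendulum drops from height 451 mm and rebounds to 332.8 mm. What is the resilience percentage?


Resilience = h_rebound / h_drop * 100
= 332.8 / 451 * 100
= 73.8%

73.8%


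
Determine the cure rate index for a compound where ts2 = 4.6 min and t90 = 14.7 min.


CRI = 100 / (t90 - ts2)
= 100 / (14.7 - 4.6)
= 100 / 10.1
= 9.9 min^-1

9.9 min^-1


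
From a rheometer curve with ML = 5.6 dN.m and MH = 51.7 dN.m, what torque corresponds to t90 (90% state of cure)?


M90 = ML + 0.9 * (MH - ML)
M90 = 5.6 + 0.9 * (51.7 - 5.6)
M90 = 5.6 + 0.9 * 46.1
M90 = 47.09 dN.m

47.09 dN.m


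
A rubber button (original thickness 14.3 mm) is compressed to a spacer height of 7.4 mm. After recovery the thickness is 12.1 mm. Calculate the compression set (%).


CS = (t0 - recovered) / (t0 - ts) * 100
= (14.3 - 12.1) / (14.3 - 7.4) * 100
= 2.2 / 6.9 * 100
= 31.9%

31.9%


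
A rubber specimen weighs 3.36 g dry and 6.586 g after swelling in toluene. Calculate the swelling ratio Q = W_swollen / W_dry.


Q = W_swollen / W_dry
Q = 6.586 / 3.36
Q = 1.96

Q = 1.96


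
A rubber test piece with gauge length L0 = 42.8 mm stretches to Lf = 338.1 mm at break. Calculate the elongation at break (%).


Elongation = (Lf - L0) / L0 * 100
= (338.1 - 42.8) / 42.8 * 100
= 295.3 / 42.8 * 100
= 690.0%

690.0%


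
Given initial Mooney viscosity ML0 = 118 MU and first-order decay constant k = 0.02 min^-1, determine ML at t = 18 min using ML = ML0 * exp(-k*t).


ML = ML0 * exp(-k * t)
ML = 118 * exp(-0.02 * 18)
ML = 118 * 0.6977
ML = 82.33 MU

82.33 MU


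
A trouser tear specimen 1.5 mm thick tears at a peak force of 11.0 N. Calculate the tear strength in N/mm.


Tear strength = force / thickness
= 11.0 / 1.5
= 7.33 N/mm

7.33 N/mm


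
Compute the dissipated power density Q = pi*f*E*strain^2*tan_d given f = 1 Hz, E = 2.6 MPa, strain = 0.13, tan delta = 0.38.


Q = pi * f * E * strain^2 * tan_d
= pi * 1 * 2.6 * 0.13^2 * 0.38
= pi * 1 * 2.6 * 0.0169 * 0.38
= 0.0525

Q = 0.0525


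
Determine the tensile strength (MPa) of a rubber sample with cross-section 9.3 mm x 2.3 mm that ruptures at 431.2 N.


Area = width * thickness = 9.3 * 2.3 = 21.39 mm^2
TS = force / area = 431.2 / 21.39 = 20.16 MPa

20.16 MPa


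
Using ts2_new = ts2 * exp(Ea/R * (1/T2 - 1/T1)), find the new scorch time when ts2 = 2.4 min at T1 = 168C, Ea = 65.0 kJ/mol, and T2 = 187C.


Convert temperatures: T1 = 168 + 273.15 = 441.15 K, T2 = 187 + 273.15 = 460.15 K
ts2_new = 2.4 * exp(65000 / 8.314 * (1/460.15 - 1/441.15))
1/T2 - 1/T1 = -9.3598e-05
ts2_new = 1.15 min

1.15 min


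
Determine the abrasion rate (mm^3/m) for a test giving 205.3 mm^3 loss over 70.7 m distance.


Rate = volume_loss / distance
= 205.3 / 70.7
= 2.904 mm^3/m

2.904 mm^3/m


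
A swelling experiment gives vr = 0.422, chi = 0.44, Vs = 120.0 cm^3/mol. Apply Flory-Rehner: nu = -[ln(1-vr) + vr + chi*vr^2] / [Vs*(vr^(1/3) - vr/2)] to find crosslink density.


ln(1 - vr) = ln(1 - 0.422) = -0.5482
Numerator = -((-0.5482) + 0.422 + 0.44 * 0.422^2) = 0.0478
Denominator = 120.0 * (0.422^(1/3) - 0.422/2) = 64.6889
nu = 0.0478 / 64.6889 = 7.3930e-04 mol/cm^3

7.3930e-04 mol/cm^3


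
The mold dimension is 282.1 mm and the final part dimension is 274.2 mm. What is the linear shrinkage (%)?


Shrinkage = (mold - part) / mold * 100
= (282.1 - 274.2) / 282.1 * 100
= 7.9 / 282.1 * 100
= 2.8%

2.8%


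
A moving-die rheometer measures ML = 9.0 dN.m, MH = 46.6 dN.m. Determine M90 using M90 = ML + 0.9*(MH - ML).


M90 = ML + 0.9 * (MH - ML)
M90 = 9.0 + 0.9 * (46.6 - 9.0)
M90 = 9.0 + 0.9 * 37.6
M90 = 42.84 dN.m

42.84 dN.m


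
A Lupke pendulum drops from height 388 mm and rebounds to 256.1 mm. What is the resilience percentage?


Resilience = h_rebound / h_drop * 100
= 256.1 / 388 * 100
= 66.0%

66.0%


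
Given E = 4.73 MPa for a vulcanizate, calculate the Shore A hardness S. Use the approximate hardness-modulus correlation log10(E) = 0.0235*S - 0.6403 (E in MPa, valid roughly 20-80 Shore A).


log10(E) = 0.0235*S - 0.6403  =>  S = (log10(E) + 0.6403) / 0.0235
log10(4.73) = 0.674861
S = (0.674861 + 0.6403) / 0.0235 = 1.315161 / 0.0235
S = 56.0

Shore A = 56.0


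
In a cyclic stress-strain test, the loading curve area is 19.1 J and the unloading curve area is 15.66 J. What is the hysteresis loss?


Hysteresis loss = loading - unloading
= 19.1 - 15.66
= 3.44 J

3.44 J


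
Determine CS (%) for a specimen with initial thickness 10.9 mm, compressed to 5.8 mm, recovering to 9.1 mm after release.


CS = (t0 - recovered) / (t0 - ts) * 100
= (10.9 - 9.1) / (10.9 - 5.8) * 100
= 1.8 / 5.1 * 100
= 35.3%

35.3%


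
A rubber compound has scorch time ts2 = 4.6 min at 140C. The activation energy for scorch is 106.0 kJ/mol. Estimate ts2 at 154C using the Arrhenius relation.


Convert temperatures: T1 = 140 + 273.15 = 413.15 K, T2 = 154 + 273.15 = 427.15 K
ts2_new = 4.6 * exp(106000 / 8.314 * (1/427.15 - 1/413.15))
1/T2 - 1/T1 = -7.9330e-05
ts2_new = 1.67 min

1.67 min


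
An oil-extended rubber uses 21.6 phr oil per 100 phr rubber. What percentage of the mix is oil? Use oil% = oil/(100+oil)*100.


Oil % = oil / (100 + oil) * 100
= 21.6 / (100 + 21.6) * 100
= 21.6 / 121.6 * 100
= 17.76%

17.76%


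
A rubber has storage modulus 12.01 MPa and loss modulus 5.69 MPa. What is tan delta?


tan delta = E'' / E'
= 5.69 / 12.01
= 0.4738

tan delta = 0.4738


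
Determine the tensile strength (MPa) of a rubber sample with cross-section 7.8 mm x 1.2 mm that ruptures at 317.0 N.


Area = width * thickness = 7.8 * 1.2 = 9.36 mm^2
TS = force / area = 317.0 / 9.36 = 33.87 MPa

33.87 MPa


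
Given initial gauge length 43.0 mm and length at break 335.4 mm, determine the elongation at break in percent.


Elongation = (Lf - L0) / L0 * 100
= (335.4 - 43.0) / 43.0 * 100
= 292.4 / 43.0 * 100
= 680.0%

680.0%


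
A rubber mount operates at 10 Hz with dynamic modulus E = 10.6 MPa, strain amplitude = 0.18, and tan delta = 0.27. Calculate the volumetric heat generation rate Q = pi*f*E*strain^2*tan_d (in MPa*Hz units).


Q = pi * f * E * strain^2 * tan_d
= pi * 10 * 10.6 * 0.18^2 * 0.27
= pi * 10 * 10.6 * 0.0324 * 0.27
= 2.9132

Q = 2.9132


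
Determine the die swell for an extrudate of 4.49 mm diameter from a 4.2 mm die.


Die swell ratio = D_extrudate / D_die
= 4.49 / 4.2
= 1.069

Die swell = 1.069


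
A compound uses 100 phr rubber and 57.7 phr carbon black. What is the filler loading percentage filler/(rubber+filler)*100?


Filler % = filler / (rubber + filler) * 100
= 57.7 / (100 + 57.7) * 100
= 57.7 / 157.7 * 100
= 36.59%

36.59%


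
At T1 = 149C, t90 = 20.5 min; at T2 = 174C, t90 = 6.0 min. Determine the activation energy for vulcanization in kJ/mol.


T1 = 422.15 K, T2 = 447.15 K
1/T1 - 1/T2 = 1.3244e-04
ln(t1/t2) = ln(20.5/6.0) = 1.2287
Ea = 8.314 * 1.2287 / 1.3244e-04 = 77130.0610 J/mol
Ea = 77.13 kJ/mol

77.13 kJ/mol


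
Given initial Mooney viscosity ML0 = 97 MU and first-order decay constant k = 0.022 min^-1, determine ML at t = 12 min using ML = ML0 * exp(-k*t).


ML = ML0 * exp(-k * t)
ML = 97 * exp(-0.022 * 12)
ML = 97 * 0.7680
ML = 74.49 MU

74.49 MU


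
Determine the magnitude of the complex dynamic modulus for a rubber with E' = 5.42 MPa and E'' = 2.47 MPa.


|E*| = sqrt(E'^2 + E''^2)
= sqrt(5.42^2 + 2.47^2)
= sqrt(29.3764 + 6.1009)
= 5.956 MPa

5.956 MPa


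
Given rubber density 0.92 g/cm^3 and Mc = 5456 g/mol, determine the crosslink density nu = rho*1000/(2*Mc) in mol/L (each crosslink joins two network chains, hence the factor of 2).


nu = rho * 1000 / (2 * Mc)
nu = 0.92 * 1000 / (2 * 5456)
nu = 920.0 / 10912
nu = 0.0843 mol/L

0.0843 mol/L


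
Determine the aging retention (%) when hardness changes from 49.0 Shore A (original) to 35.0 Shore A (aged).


Retention = aged / original * 100
= 35.0 / 49.0 * 100
= 71.4%

71.4%


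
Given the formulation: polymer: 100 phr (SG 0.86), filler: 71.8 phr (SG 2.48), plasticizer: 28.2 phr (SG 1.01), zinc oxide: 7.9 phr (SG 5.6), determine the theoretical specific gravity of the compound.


Sum of weights = 207.9
Volume contributions:
  polymer: 100/0.86 = 116.2791
  filler: 71.8/2.48 = 28.9516
  plasticizer: 28.2/1.01 = 27.9208
  zinc oxide: 7.9/5.6 = 1.4107
Sum of volumes = 174.5622
SG = 207.9 / 174.5622 = 1.191

SG = 1.191


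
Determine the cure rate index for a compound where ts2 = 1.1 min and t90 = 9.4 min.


CRI = 100 / (t90 - ts2)
= 100 / (9.4 - 1.1)
= 100 / 8.3
= 12.05 min^-1

12.05 min^-1


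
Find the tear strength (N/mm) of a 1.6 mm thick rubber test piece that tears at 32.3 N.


Tear strength = force / thickness
= 32.3 / 1.6
= 20.19 N/mm

20.19 N/mm


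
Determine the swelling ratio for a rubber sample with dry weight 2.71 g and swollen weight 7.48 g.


Q = W_swollen / W_dry
Q = 7.48 / 2.71
Q = 2.76

Q = 2.76


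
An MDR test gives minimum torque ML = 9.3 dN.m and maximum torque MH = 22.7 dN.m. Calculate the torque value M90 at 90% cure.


M90 = ML + 0.9 * (MH - ML)
M90 = 9.3 + 0.9 * (22.7 - 9.3)
M90 = 9.3 + 0.9 * 13.4
M90 = 21.36 dN.m

21.36 dN.m


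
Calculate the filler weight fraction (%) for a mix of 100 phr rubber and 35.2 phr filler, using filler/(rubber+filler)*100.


Filler % = filler / (rubber + filler) * 100
= 35.2 / (100 + 35.2) * 100
= 35.2 / 135.2 * 100
= 26.04%

26.04%


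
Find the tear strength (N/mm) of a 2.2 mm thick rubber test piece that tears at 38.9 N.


Tear strength = force / thickness
= 38.9 / 2.2
= 17.68 N/mm

17.68 N/mm


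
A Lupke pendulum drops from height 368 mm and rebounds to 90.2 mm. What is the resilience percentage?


Resilience = h_rebound / h_drop * 100
= 90.2 / 368 * 100
= 24.5%

24.5%


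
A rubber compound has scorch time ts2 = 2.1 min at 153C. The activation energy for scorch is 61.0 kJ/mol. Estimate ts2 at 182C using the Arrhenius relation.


Convert temperatures: T1 = 153 + 273.15 = 426.15 K, T2 = 182 + 273.15 = 455.15 K
ts2_new = 2.1 * exp(61000 / 8.314 * (1/455.15 - 1/426.15))
1/T2 - 1/T1 = -1.4951e-04
ts2_new = 0.7 min

0.7 min


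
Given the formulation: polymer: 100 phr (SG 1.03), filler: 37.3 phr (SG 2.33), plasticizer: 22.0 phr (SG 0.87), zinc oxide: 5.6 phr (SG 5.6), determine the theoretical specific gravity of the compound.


Sum of weights = 164.9
Volume contributions:
  polymer: 100/1.03 = 97.0874
  filler: 37.3/2.33 = 16.0086
  plasticizer: 22.0/0.87 = 25.2874
  zinc oxide: 5.6/5.6 = 1.0000
Sum of volumes = 139.3833
SG = 164.9 / 139.3833 = 1.183

SG = 1.183


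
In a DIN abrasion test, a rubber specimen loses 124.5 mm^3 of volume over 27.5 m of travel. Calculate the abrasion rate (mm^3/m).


Rate = volume_loss / distance
= 124.5 / 27.5
= 4.527 mm^3/m

4.527 mm^3/m


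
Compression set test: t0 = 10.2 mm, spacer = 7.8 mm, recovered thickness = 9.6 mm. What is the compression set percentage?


CS = (t0 - recovered) / (t0 - ts) * 100
= (10.2 - 9.6) / (10.2 - 7.8) * 100
= 0.6 / 2.4 * 100
= 25.0%

25.0%


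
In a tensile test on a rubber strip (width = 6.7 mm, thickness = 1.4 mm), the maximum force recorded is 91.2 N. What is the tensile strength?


Area = width * thickness = 6.7 * 1.4 = 9.38 mm^2
TS = force / area = 91.2 / 9.38 = 9.72 MPa

9.72 MPa


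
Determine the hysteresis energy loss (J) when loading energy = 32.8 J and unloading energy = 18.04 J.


Hysteresis loss = loading - unloading
= 32.8 - 18.04
= 14.76 J

14.76 J


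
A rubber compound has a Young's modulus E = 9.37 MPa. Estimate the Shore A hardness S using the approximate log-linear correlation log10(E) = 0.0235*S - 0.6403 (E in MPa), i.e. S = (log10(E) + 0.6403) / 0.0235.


log10(E) = 0.0235*S - 0.6403  =>  S = (log10(E) + 0.6403) / 0.0235
log10(9.37) = 0.971740
S = (0.971740 + 0.6403) / 0.0235 = 1.612040 / 0.0235
S = 68.6

Shore A = 68.6


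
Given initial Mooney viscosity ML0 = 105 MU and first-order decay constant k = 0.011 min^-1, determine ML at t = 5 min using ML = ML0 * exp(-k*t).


ML = ML0 * exp(-k * t)
ML = 105 * exp(-0.011 * 5)
ML = 105 * 0.9465
ML = 99.38 MU

99.38 MU


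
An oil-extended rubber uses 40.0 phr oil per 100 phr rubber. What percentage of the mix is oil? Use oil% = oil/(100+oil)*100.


Oil % = oil / (100 + oil) * 100
= 40.0 / (100 + 40.0) * 100
= 40.0 / 140.0 * 100
= 28.57%

28.57%


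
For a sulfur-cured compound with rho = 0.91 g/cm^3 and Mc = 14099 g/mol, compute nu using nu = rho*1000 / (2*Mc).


nu = rho * 1000 / (2 * Mc)
nu = 0.91 * 1000 / (2 * 14099)
nu = 910.0 / 28198
nu = 0.0323 mol/L

0.0323 mol/L


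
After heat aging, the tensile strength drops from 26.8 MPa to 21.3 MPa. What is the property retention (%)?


Retention = aged / original * 100
= 21.3 / 26.8 * 100
= 79.5%

79.5%


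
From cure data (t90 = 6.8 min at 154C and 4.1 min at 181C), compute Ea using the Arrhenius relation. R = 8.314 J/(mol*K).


T1 = 427.15 K, T2 = 454.15 K
1/T1 - 1/T2 = 1.3918e-04
ln(t1/t2) = ln(6.8/4.1) = 0.5059
Ea = 8.314 * 0.5059 / 1.3918e-04 = 30221.8648 J/mol
Ea = 30.22 kJ/mol

30.22 kJ/mol


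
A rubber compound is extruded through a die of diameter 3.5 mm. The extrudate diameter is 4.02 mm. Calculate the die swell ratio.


Die swell ratio = D_extrudate / D_die
= 4.02 / 3.5
= 1.149

Die swell = 1.149


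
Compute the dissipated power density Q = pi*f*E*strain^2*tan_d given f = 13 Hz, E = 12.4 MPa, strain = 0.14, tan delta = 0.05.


Q = pi * f * E * strain^2 * tan_d
= pi * 13 * 12.4 * 0.14^2 * 0.05
= pi * 13 * 12.4 * 0.0196 * 0.05
= 0.4963

Q = 0.4963


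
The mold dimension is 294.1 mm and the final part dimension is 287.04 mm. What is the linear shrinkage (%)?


Shrinkage = (mold - part) / mold * 100
= (294.1 - 287.04) / 294.1 * 100
= 7.06 / 294.1 * 100
= 2.4%

2.4%


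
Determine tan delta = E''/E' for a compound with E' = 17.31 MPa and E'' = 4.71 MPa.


tan delta = E'' / E'
= 4.71 / 17.31
= 0.2721

tan delta = 0.2721


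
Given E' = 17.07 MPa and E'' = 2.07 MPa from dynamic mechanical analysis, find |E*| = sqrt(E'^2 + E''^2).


|E*| = sqrt(E'^2 + E''^2)
= sqrt(17.07^2 + 2.07^2)
= sqrt(291.3849 + 4.2849)
= 17.195 MPa

17.195 MPa


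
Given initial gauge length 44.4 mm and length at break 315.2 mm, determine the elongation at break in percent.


Elongation = (Lf - L0) / L0 * 100
= (315.2 - 44.4) / 44.4 * 100
= 270.8 / 44.4 * 100
= 609.9%

609.9%


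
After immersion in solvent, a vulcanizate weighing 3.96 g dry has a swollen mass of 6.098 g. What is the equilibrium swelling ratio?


Q = W_swollen / W_dry
Q = 6.098 / 3.96
Q = 1.54

Q = 1.54


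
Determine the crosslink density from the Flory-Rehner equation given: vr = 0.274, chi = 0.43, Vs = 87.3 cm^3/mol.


ln(1 - vr) = ln(1 - 0.274) = -0.3202
Numerator = -((-0.3202) + 0.274 + 0.43 * 0.274^2) = 0.0139
Denominator = 87.3 * (0.274^(1/3) - 0.274/2) = 44.7418
nu = 0.0139 / 44.7418 = 3.1118e-04 mol/cm^3

3.1118e-04 mol/cm^3


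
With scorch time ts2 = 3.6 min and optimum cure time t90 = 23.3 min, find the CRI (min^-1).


CRI = 100 / (t90 - ts2)
= 100 / (23.3 - 3.6)
= 100 / 19.7
= 5.08 min^-1

5.08 min^-1


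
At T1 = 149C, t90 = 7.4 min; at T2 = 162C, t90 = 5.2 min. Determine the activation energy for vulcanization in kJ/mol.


T1 = 422.15 K, T2 = 435.15 K
1/T1 - 1/T2 = 7.0768e-05
ln(t1/t2) = ln(7.4/5.2) = 0.3528
Ea = 8.314 * 0.3528 / 7.0768e-05 = 41450.2674 J/mol
Ea = 41.45 kJ/mol

41.45 kJ/mol


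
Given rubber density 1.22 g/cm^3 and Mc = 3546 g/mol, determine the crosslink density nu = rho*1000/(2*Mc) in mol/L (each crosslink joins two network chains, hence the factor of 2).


nu = rho * 1000 / (2 * Mc)
nu = 1.22 * 1000 / (2 * 3546)
nu = 1220.0 / 7092
nu = 0.1720 mol/L

0.1720 mol/L


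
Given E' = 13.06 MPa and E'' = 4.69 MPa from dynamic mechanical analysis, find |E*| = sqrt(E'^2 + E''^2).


|E*| = sqrt(E'^2 + E''^2)
= sqrt(13.06^2 + 4.69^2)
= sqrt(170.5636 + 21.9961)
= 13.877 MPa

13.877 MPa


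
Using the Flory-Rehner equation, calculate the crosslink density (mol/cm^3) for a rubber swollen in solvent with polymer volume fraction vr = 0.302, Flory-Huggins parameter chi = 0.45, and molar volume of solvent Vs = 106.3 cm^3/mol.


ln(1 - vr) = ln(1 - 0.302) = -0.3595
Numerator = -((-0.3595) + 0.302 + 0.45 * 0.302^2) = 0.0165
Denominator = 106.3 * (0.302^(1/3) - 0.302/2) = 55.2672
nu = 0.0165 / 55.2672 = 2.9845e-04 mol/cm^3

2.9845e-04 mol/cm^3


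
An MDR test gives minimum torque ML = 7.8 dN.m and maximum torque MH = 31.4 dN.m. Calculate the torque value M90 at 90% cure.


M90 = ML + 0.9 * (MH - ML)
M90 = 7.8 + 0.9 * (31.4 - 7.8)
M90 = 7.8 + 0.9 * 23.6
M90 = 29.04 dN.m

29.04 dN.m


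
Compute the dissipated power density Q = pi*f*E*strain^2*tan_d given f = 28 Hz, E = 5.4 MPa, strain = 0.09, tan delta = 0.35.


Q = pi * f * E * strain^2 * tan_d
= pi * 28 * 5.4 * 0.09^2 * 0.35
= pi * 28 * 5.4 * 0.0081 * 0.35
= 1.3466

Q = 1.3466


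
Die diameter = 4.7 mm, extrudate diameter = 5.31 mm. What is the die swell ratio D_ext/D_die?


Die swell ratio = D_extrudate / D_die
= 5.31 / 4.7
= 1.13

Die swell = 1.13


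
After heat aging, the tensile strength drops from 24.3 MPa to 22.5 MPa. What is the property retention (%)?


Retention = aged / original * 100
= 22.5 / 24.3 * 100
= 92.6%

92.6%


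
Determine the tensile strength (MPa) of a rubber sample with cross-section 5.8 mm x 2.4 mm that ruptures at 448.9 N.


Area = width * thickness = 5.8 * 2.4 = 13.92 mm^2
TS = force / area = 448.9 / 13.92 = 32.25 MPa

32.25 MPa


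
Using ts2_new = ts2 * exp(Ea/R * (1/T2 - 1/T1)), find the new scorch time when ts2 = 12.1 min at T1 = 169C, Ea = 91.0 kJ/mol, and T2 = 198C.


Convert temperatures: T1 = 169 + 273.15 = 442.15 K, T2 = 198 + 273.15 = 471.15 K
ts2_new = 12.1 * exp(91000 / 8.314 * (1/471.15 - 1/442.15))
1/T2 - 1/T1 = -1.3921e-04
ts2_new = 2.64 min

2.64 min


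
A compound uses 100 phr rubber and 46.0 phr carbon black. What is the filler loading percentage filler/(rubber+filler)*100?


Filler % = filler / (rubber + filler) * 100
= 46.0 / (100 + 46.0) * 100
= 46.0 / 146.0 * 100
= 31.51%

31.51%


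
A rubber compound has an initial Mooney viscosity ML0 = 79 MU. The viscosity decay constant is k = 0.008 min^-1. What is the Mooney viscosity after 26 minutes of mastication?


ML = ML0 * exp(-k * t)
ML = 79 * exp(-0.008 * 26)
ML = 79 * 0.8122
ML = 64.16 MU

64.16 MU


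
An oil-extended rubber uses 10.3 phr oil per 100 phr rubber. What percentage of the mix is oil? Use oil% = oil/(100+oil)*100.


Oil % = oil / (100 + oil) * 100
= 10.3 / (100 + 10.3) * 100
= 10.3 / 110.3 * 100
= 9.34%

9.34%


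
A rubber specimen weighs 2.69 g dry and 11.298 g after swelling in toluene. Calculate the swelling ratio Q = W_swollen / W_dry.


Q = W_swollen / W_dry
Q = 11.298 / 2.69
Q = 4.2

Q = 4.2


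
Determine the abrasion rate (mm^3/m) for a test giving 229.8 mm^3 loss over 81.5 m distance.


Rate = volume_loss / distance
= 229.8 / 81.5
= 2.82 mm^3/m

2.82 mm^3/m


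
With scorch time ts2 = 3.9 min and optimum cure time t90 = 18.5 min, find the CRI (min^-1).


CRI = 100 / (t90 - ts2)
= 100 / (18.5 - 3.9)
= 100 / 14.6
= 6.85 min^-1

6.85 min^-1


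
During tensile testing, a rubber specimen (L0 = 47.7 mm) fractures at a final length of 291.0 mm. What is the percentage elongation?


Elongation = (Lf - L0) / L0 * 100
= (291.0 - 47.7) / 47.7 * 100
= 243.3 / 47.7 * 100
= 510.1%

510.1%


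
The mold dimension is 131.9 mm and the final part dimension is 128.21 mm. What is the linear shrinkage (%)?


Shrinkage = (mold - part) / mold * 100
= (131.9 - 128.21) / 131.9 * 100
= 3.69 / 131.9 * 100
= 2.8%

2.8%


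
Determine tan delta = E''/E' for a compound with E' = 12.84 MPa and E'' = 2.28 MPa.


tan delta = E'' / E'
= 2.28 / 12.84
= 0.1776

tan delta = 0.1776


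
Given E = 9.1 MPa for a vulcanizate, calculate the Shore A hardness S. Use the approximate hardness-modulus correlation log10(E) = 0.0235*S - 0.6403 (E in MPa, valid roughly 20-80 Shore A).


log10(E) = 0.0235*S - 0.6403  =>  S = (log10(E) + 0.6403) / 0.0235
log10(9.1) = 0.959041
S = (0.959041 + 0.6403) / 0.0235 = 1.599341 / 0.0235
S = 68.1

Shore A = 68.1


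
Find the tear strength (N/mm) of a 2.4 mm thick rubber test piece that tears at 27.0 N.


Tear strength = force / thickness
= 27.0 / 2.4
= 11.25 N/mm

11.25 N/mm


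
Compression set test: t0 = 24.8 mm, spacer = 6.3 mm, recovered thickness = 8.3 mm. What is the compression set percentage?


CS = (t0 - recovered) / (t0 - ts) * 100
= (24.8 - 8.3) / (24.8 - 6.3) * 100
= 16.5 / 18.5 * 100
= 89.2%

89.2%


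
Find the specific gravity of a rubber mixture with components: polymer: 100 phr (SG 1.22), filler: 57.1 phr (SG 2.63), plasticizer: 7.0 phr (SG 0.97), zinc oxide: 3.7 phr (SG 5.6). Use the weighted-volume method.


Sum of weights = 167.8
Volume contributions:
  polymer: 100/1.22 = 81.9672
  filler: 57.1/2.63 = 21.7110
  plasticizer: 7.0/0.97 = 7.2165
  zinc oxide: 3.7/5.6 = 0.6607
Sum of volumes = 111.5554
SG = 167.8 / 111.5554 = 1.504

SG = 1.504


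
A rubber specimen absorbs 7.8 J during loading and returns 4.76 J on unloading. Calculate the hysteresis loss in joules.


Hysteresis loss = loading - unloading
= 7.8 - 4.76
= 3.04 J

3.04 J


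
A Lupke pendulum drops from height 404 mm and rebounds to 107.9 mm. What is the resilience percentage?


Resilience = h_rebound / h_drop * 100
= 107.9 / 404 * 100
= 26.7%

26.7%


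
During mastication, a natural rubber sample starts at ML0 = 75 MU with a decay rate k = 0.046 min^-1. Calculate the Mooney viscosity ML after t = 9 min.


ML = ML0 * exp(-k * t)
ML = 75 * exp(-0.046 * 9)
ML = 75 * 0.6610
ML = 49.58 MU

49.58 MU


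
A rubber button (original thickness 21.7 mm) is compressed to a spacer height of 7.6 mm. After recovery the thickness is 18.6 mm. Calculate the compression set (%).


CS = (t0 - recovered) / (t0 - ts) * 100
= (21.7 - 18.6) / (21.7 - 7.6) * 100
= 3.1 / 14.1 * 100
= 22.0%

22.0%


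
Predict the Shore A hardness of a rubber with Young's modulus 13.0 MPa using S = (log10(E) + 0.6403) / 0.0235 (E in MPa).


log10(E) = 0.0235*S - 0.6403  =>  S = (log10(E) + 0.6403) / 0.0235
log10(13.0) = 1.113943
S = (1.113943 + 0.6403) / 0.0235 = 1.754243 / 0.0235
S = 74.6

Shore A = 74.6


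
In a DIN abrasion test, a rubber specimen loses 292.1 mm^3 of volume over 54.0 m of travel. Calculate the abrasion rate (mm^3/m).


Rate = volume_loss / distance
= 292.1 / 54.0
= 5.409 mm^3/m

5.409 mm^3/m


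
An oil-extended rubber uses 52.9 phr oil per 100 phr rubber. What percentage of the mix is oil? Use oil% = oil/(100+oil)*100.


Oil % = oil / (100 + oil) * 100
= 52.9 / (100 + 52.9) * 100
= 52.9 / 152.9 * 100
= 34.6%

34.6%


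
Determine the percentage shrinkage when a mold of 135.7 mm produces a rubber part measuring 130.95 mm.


Shrinkage = (mold - part) / mold * 100
= (135.7 - 130.95) / 135.7 * 100
= 4.75 / 135.7 * 100
= 3.5%

3.5%


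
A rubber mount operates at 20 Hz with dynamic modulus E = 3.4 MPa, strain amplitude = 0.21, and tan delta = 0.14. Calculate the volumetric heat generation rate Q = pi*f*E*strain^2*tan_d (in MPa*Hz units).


Q = pi * f * E * strain^2 * tan_d
= pi * 20 * 3.4 * 0.21^2 * 0.14
= pi * 20 * 3.4 * 0.0441 * 0.14
= 1.3189

Q = 1.3189


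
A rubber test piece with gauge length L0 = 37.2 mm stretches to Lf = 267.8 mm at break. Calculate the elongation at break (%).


Elongation = (Lf - L0) / L0 * 100
= (267.8 - 37.2) / 37.2 * 100
= 230.6 / 37.2 * 100
= 619.9%

619.9%


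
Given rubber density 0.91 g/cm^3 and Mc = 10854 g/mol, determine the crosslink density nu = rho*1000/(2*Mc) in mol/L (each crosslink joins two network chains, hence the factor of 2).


nu = rho * 1000 / (2 * Mc)
nu = 0.91 * 1000 / (2 * 10854)
nu = 910.0 / 21708
nu = 0.0419 mol/L

0.0419 mol/L


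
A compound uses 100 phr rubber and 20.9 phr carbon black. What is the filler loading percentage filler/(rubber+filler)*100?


Filler % = filler / (rubber + filler) * 100
= 20.9 / (100 + 20.9) * 100
= 20.9 / 120.9 * 100
= 17.29%

17.29%


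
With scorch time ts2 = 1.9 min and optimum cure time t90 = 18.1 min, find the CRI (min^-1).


CRI = 100 / (t90 - ts2)
= 100 / (18.1 - 1.9)
= 100 / 16.2
= 6.17 min^-1

6.17 min^-1


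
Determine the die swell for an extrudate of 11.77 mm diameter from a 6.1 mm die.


Die swell ratio = D_extrudate / D_die
= 11.77 / 6.1
= 1.93

Die swell = 1.93


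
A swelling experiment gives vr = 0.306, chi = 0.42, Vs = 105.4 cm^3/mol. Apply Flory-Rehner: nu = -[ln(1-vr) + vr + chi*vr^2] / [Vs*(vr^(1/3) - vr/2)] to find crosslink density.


ln(1 - vr) = ln(1 - 0.306) = -0.3653
Numerator = -((-0.3653) + 0.306 + 0.42 * 0.306^2) = 0.0200
Denominator = 105.4 * (0.306^(1/3) - 0.306/2) = 54.8993
nu = 0.0200 / 54.8993 = 3.6351e-04 mol/cm^3

3.6351e-04 mol/cm^3


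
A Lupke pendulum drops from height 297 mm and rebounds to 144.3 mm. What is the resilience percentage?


Resilience = h_rebound / h_drop * 100
= 144.3 / 297 * 100
= 48.6%

48.6%
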